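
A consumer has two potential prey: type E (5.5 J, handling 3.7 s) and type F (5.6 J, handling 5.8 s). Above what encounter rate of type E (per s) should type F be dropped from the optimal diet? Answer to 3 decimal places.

0.501 per s

Drop type F once their profitability E₂/h₂ falls below the rate achievable on type E alone: E₂/h₂ = λE₁/(1 + λh₁).
Solve for λ: λE₁h₂ = E₂(1 + λh₁) → λ(E₁h₂ − E₂h₁) = E₂ → λ = E₂/(E₁h₂ − E₂h₁).
λ = 5.6/(5.5×5.8 − 5.6×3.7) = 5.6/11.18 = 0.5009 per s.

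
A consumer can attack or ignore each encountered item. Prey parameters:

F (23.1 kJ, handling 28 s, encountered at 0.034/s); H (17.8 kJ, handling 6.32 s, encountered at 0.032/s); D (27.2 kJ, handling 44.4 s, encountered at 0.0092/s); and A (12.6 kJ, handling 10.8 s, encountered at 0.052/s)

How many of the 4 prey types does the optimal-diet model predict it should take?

3

E/h in descending order: H 2.82, A 1.17, F 0.825, D 0.613 kJ/s. The optimal diet is the largest prefix of this list for which every included type satisfies E_i/h_i > R on the types above it.
Rate on top 1: 0.4738. A: 1.17 > 0.4738 → include.
Rate on top 2: 0.6944. F: 0.825 > 0.6944 → include.
Rate on top 3: 0.7402. D: 0.613 < 0.7402 → exclude; stop.
Optimal diet: H, A, F — 3 of 4 types.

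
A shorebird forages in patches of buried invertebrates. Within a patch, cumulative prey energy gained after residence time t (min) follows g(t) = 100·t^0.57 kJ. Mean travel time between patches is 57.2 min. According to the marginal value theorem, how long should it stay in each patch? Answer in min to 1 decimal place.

75.8 min

By the marginal value theorem, leave when the instantaneous gain rate g'(t) equals the habitat-wide average g(t)/(T + t).
g'(t) = 0.57·100·t^-0.43. Setting 0.57·100·t^-0.43 = 100·t^0.57/(57.2+t) gives 0.57(57.2+t) = t, so 0.43·t = 0.57×57.2.
t* = 0.57×57.2/0.43 = 75.82 min.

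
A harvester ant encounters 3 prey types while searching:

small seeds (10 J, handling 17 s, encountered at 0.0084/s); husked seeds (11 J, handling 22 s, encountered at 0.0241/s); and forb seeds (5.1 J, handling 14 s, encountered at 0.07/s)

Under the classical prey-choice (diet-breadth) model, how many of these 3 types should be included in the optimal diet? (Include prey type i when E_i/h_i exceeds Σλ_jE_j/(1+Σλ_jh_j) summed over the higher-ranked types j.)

Rank by E/h (J/s): small seeds 0.588, husked seeds 0.5, forb seeds 0.364. Include each in turn until the next type's E/h falls below the running intake rate.
Rate on top 1: 0.0735. husked seeds: 0.5 > 0.0735 → include.
Rate on top 2: 0.2087. forb seeds: 0.364 > 0.2087 → include.
Optimal diet: small seeds, husked seeds, forb seeds — 3 of 3 types.

3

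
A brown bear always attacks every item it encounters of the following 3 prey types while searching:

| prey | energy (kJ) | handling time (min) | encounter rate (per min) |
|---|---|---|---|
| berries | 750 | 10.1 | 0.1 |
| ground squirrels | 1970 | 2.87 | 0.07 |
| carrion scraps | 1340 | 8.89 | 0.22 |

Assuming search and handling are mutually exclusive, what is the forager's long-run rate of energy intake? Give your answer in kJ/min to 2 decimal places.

121.85 kJ/min

Energy encountered per unit search time: 0.1×750 + 0.07×1970 + 0.22×1340 = 507.7 kJ/min.
Handling time per unit search time: 0.1×10.1 + 0.07×2.87 + 0.22×8.89 = 3.167.
Rate = 507.7/(1 + 3.167) = 121.8 kJ/min.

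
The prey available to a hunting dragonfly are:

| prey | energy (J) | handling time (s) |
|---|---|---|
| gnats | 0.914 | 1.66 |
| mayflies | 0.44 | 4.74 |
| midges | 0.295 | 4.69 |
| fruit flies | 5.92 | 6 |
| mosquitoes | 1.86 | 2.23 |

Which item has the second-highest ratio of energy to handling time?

Profitability E/h (J/s): gnats = 0.914/1.66 = 0.551, mayflies = 0.44/4.74 = 0.0928, midges = 0.295/4.69 = 0.0629, fruit flies = 5.92/6 = 0.987, mosquitoes = 1.86/2.23 = 0.834.
Ranked: fruit flies > mosquitoes > gnats > mayflies > midges.

mosquitoes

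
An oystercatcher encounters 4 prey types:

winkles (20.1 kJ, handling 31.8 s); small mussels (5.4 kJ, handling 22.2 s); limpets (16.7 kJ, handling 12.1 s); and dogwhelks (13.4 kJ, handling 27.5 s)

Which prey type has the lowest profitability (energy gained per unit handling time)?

Profitability E/h (kJ/s): winkles = 20.1/31.8 = 0.632, small mussels = 5.4/22.2 = 0.243, limpets = 16.7/12.1 = 1.38, dogwhelks = 13.4/27.5 = 0.487.
Ranked: limpets > winkles > dogwhelks > small mussels.

small mussels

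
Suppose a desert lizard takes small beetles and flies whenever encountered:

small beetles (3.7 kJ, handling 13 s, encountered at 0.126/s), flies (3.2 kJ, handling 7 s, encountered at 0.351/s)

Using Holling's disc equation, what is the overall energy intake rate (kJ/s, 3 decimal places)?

0.312 kJ/s

R = Σλ_iE_i / (1 + Σλ_ih_i)
Numerator: 0.126×3.7 + 0.351×3.2 = 1.589
Denominator: 1 + 0.126×13 + 0.351×7 = 5.095
R = 1.589/5.095 = 0.312 kJ/s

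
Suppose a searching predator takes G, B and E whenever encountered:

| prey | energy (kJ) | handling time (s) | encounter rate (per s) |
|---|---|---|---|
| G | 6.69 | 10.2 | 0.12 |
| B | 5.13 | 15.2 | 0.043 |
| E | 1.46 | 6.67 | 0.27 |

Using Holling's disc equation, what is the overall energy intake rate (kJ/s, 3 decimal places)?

Energy encountered per unit search time: 0.12×6.69 + 0.043×5.13 + 0.27×1.46 = 1.418 kJ/s.
Handling time per unit search time: 0.12×10.2 + 0.043×15.2 + 0.27×6.67 = 3.678.
Rate = 1.418/(1 + 3.678) = 0.303 kJ/s.

0.303 kJ/s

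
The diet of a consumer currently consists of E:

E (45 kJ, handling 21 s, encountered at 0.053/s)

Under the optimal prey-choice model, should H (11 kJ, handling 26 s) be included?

On E alone, R = ΣλE/(1+Σλh) = 2.385/2.113 = 1.129 kJ/s.
Profitability of H: 11/26 = 0.4231 kJ/s.
0.4231 < 1.129, so adding H would lower the average — exclude it.

No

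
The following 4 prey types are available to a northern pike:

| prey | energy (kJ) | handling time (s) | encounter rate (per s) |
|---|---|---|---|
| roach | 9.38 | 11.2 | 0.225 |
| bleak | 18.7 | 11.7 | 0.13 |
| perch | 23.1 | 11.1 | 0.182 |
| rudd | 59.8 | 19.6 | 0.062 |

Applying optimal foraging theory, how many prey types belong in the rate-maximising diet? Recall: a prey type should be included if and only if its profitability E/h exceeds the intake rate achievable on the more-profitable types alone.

E/h in descending order: rudd 3.05, perch 2.08, bleak 1.6, roach 0.838 kJ/s. The optimal diet is the largest prefix of this list for which every included type satisfies E_i/h_i > R on the types above it.
Rate on top 1: 1.674. perch: 2.08 > 1.674 → include.
Rate on top 2: 1.868. bleak: 1.6 < 1.868 → exclude; stop.
Optimal diet: rudd, perch — 2 of 4 types.

2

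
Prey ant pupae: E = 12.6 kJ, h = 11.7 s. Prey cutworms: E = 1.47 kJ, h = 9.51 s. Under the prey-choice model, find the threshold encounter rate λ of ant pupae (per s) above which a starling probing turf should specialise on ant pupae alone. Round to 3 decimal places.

0.014 per s

Drop cutworms once their profitability E₂/h₂ falls below the rate achievable on ant pupae alone: E₂/h₂ = λE₁/(1 + λh₁).
Solve for λ: λE₁h₂ = E₂(1 + λh₁) → λ(E₁h₂ − E₂h₁) = E₂ → λ = E₂/(E₁h₂ − E₂h₁).
λ = 1.47/(12.6×9.51 − 1.47×11.7) = 1.47/102.6 = 0.01432 per s.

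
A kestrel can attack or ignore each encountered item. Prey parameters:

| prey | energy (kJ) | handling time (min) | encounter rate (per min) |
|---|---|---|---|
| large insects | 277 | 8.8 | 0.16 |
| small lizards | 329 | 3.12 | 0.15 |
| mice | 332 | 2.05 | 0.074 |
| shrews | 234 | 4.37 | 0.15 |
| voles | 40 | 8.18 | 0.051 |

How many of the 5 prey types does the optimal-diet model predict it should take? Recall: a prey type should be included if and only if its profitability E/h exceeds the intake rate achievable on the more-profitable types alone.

E/h in descending order: mice 162, small lizards 105, shrews 53.5, large insects 31.5, voles 4.89 kJ/min. The optimal diet is the largest prefix of this list for which every included type satisfies E_i/h_i > R on the types above it.
Rate on top 1: 21.33. small lizards: 105 > 21.33 → include.
Rate on top 2: 45.64. shrews: 53.5 > 45.64 → include.
Rate on top 3: 47.92. large insects: 31.5 < 47.92 → exclude; stop.
Optimal diet: mice, small lizards, shrews — 3 of 5 types.

3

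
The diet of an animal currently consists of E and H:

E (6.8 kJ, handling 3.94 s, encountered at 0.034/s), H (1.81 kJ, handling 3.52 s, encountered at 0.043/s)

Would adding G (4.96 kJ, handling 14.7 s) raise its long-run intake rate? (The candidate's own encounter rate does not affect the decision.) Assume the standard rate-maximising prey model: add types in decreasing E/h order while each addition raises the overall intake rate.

Yes

Current rate: (0.034×6.8 + 0.043×1.81)/(1 + 0.034×3.94 + 0.043×3.52) = 0.2404 kJ/s.
Profitability of G: 4.96/14.7 = 0.3374 kJ/s.
0.3374 > 0.2404, so adding G raises the average — include it.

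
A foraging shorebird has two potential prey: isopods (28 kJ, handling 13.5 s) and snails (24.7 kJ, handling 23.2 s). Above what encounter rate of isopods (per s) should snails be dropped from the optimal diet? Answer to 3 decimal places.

Drop snails once their profitability E₂/h₂ falls below the rate achievable on isopods alone: E₂/h₂ = λE₁/(1 + λh₁).
Solve for λ: λE₁h₂ = E₂(1 + λh₁) → λ(E₁h₂ − E₂h₁) = E₂ → λ = E₂/(E₁h₂ − E₂h₁).
λ = 24.7/(28×23.2 − 24.7×13.5) = 24.7/316.2 = 0.07813 per s.

0.078 per s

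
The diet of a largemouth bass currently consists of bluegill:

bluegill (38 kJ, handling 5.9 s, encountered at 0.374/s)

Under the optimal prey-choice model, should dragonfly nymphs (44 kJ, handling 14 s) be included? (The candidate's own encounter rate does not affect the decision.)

On bluegill alone, R = ΣλE/(1+Σλh) = 14.21/3.207 = 4.432 kJ/s.
Profitability of dragonfly nymphs: 44/14 = 3.143 kJ/s.
Since 3.143 < R, time spent handling dragonfly nymphs is better spent searching.

No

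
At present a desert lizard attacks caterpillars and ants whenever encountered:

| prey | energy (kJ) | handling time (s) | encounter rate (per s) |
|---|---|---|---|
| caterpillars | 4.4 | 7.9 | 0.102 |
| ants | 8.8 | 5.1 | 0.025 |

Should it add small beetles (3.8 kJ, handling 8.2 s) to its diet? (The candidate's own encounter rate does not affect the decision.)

On caterpillars and ants alone, R = ΣλE/(1+Σλh) = 0.6688/1.933 = 0.3459 kJ/s.
small beetles: E/h = 3.8/8.2 = 0.4634 kJ/s.
Since 0.4634 > R, including small beetles increases the long-run rate.

Yes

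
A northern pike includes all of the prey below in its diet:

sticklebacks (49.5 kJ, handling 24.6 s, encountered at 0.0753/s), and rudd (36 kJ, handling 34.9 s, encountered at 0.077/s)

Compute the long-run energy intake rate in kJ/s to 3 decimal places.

Energy encountered per unit search time: 0.0753×49.5 + 0.077×36 = 6.499 kJ/s.
Handling time per unit search time: 0.0753×24.6 + 0.077×34.9 = 4.54.
Rate = 6.499/(1 + 4.54) = 1.173 kJ/s.

1.173 kJ/s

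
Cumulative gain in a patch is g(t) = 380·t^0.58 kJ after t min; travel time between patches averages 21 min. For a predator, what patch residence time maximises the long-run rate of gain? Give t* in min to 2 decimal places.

Maximise g(t)/(T+t): set derivative to zero → g'(t)(T+t) = g(t).
g'(t) = 0.58·380·t^-0.42. Setting 0.58·380·t^-0.42 = 380·t^0.58/(21+t) gives 0.58(21+t) = t, so 0.42·t = 0.58×21.
t* = 0.58×21/0.42 = 29 min.

29.00 min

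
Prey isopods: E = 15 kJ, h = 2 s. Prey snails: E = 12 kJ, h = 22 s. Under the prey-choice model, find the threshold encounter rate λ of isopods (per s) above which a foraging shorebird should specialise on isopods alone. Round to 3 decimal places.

0.039 per s

At the threshold, the rate on isopods alone equals the profitability of snails: λ·15/(1 + λ·2) = 12/22 = 0.5455.
Rearranging, λ(15 − 0.5455×2) = 0.5455, so λ = 0.5455/13.91 = 0.03922 per s.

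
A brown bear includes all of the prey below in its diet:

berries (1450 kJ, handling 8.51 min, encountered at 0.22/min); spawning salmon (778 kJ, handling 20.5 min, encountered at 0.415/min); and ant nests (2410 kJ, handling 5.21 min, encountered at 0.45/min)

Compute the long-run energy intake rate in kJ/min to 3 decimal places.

Energy encountered per unit search time: 0.22×1450 + 0.415×778 + 0.45×2410 = 1726 kJ/min.
Handling time per unit search time: 0.22×8.51 + 0.415×20.5 + 0.45×5.21 = 12.72.
Rate = 1726/(1 + 12.72) = 125.8 kJ/min.

125.790 kJ/min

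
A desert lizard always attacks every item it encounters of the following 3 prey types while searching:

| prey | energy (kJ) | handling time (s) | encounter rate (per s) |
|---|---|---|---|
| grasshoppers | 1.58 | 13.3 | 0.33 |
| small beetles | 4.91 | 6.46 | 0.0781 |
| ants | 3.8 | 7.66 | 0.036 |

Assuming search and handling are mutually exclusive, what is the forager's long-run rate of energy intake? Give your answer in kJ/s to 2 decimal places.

0.17 kJ/s

Energy encountered per unit search time: 0.33×1.58 + 0.0781×4.91 + 0.036×3.8 = 1.042 kJ/s.
Handling time per unit search time: 0.33×13.3 + 0.0781×6.46 + 0.036×7.66 = 5.169.
Rate = 1.042/(1 + 5.169) = 0.1688 kJ/s.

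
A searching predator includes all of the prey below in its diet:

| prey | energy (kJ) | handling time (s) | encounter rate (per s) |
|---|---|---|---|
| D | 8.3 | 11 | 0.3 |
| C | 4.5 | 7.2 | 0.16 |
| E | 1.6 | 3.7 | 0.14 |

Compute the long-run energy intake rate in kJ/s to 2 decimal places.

0.58 kJ/s

R = (0.3×8.3 + 0.16×4.5 + 0.14×1.6) / (1 + 0.3×11 + 0.16×7.2 + 0.14×3.7) = 3.434/5.97 = 0.5752 kJ/s.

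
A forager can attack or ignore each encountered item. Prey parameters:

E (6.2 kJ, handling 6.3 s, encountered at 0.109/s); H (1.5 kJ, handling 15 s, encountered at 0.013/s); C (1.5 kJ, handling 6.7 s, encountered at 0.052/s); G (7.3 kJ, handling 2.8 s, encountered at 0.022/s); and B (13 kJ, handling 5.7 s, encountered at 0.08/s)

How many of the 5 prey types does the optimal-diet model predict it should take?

3

Profitabilities (E/h, kJ/s): G 2.61, B 2.28, E 0.984, C 0.224, H 0.1. Add prey in this order while the next type's profitability exceeds the intake rate on those already taken.
Rate on top 1: 0.1513. B: 2.28 > 0.1513 → include.
Rate on top 2: 0.7911. E: 0.984 > 0.7911 → include.
Rate on top 3: 0.8512. C: 0.224 < 0.8512 → exclude; stop.
Optimal diet: G, B, E — 3 of 5 types.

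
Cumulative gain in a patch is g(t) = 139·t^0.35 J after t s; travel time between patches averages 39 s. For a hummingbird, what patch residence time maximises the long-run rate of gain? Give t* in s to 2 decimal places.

By the marginal value theorem, leave when the instantaneous gain rate g'(t) equals the habitat-wide average g(t)/(T + t).
g'(t) = 0.35·139·t^-0.65. Setting 0.35·139·t^-0.65 = 139·t^0.35/(39+t) gives 0.35(39+t) = t, so 0.65·t = 0.35×39.
t* = 0.35×39/0.65 = 21 s.

21.00 s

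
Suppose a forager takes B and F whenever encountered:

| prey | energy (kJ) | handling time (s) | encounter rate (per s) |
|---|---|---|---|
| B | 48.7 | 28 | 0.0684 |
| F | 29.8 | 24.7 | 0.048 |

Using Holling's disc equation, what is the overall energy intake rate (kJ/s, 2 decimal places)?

1.16 kJ/s

R = Σλ_iE_i / (1 + Σλ_ih_i)
Numerator: 0.0684×48.7 + 0.048×29.8 = 4.761
Denominator: 1 + 0.0684×28 + 0.048×24.7 = 4.101
R = 4.761/4.101 = 1.161 kJ/s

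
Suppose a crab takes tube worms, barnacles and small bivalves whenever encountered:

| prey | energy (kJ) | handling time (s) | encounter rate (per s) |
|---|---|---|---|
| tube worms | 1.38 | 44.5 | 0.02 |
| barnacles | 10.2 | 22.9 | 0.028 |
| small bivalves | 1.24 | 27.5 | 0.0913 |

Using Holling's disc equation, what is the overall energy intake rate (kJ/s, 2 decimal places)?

0.08 kJ/s

Energy encountered per unit search time: 0.02×1.38 + 0.028×10.2 + 0.0913×1.24 = 0.4264 kJ/s.
Handling time per unit search time: 0.02×44.5 + 0.028×22.9 + 0.0913×27.5 = 4.042.
Rate = 0.4264/(1 + 4.042) = 0.08457 kJ/s.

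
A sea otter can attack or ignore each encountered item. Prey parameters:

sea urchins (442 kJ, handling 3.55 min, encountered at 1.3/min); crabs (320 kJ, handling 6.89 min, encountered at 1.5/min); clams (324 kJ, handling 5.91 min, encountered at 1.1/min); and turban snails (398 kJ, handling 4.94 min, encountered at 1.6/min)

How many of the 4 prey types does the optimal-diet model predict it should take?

1

Rank by E/h (kJ/min): sea urchins 125, turban snails 80.6, clams 54.8, crabs 46.4. Include each in turn until the next type's E/h falls below the running intake rate.
Rate on top 1: 102.3. turban snails: 80.6 < 102.3 → exclude; stop.
Optimal diet: sea urchins — 1 of 4 types.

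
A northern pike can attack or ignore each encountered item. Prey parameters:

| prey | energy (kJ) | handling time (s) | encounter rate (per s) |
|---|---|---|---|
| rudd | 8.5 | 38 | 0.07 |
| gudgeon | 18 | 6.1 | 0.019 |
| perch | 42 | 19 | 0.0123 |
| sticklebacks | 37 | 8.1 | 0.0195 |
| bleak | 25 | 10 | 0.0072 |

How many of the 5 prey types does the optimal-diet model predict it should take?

Profitabilities (E/h, kJ/s): sticklebacks 4.57, gudgeon 2.95, bleak 2.5, perch 2.21, rudd 0.224. Add prey in this order while the next type's profitability exceeds the intake rate on those already taken.
Rate on top 1: 0.6231. gudgeon: 2.95 > 0.6231 → include.
Rate on top 2: 0.8349. bleak: 2.5 > 0.8349 → include.
Rate on top 3: 0.924. perch: 2.21 > 0.924 → include.
Rate on top 4: 1.114. rudd: 0.224 < 1.114 → exclude; stop.
Optimal diet: sticklebacks, gudgeon, bleak, perch — 4 of 5 types.

4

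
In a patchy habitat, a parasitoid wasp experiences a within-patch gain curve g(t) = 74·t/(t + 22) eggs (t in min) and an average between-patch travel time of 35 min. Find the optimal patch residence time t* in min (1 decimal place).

27.7 min

Maximise g(t)/(T+t): set derivative to zero → g'(t)(T+t) = g(t).
g'(t) = 74·22/(t + 22)². Setting 74·22/(t+22)² = 74t/[(t+22)(35+t)] gives 22(35+t) = t(t+22), so t² = 22×35 = 770.
t* = √770 = 27.75 min.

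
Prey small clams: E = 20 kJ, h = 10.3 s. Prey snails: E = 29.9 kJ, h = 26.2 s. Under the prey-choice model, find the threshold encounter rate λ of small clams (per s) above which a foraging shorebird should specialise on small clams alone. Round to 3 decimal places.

At the threshold, the rate on small clams alone equals the profitability of snails: λ·20/(1 + λ·10.3) = 29.9/26.2 = 1.141.
Rearranging, λ(20 − 1.141×10.3) = 1.141, so λ = 1.141/8.245 = 0.1384 per s.

0.138 per s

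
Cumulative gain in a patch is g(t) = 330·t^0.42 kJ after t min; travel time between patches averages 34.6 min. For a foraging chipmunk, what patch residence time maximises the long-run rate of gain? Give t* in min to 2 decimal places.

By the marginal value theorem, leave when the instantaneous gain rate g'(t) equals the habitat-wide average g(t)/(T + t).
g'(t) = 0.42·330·t^-0.58. Setting 0.42·330·t^-0.58 = 330·t^0.42/(34.6+t) gives 0.42(34.6+t) = t, so 0.58·t = 0.42×34.6.
t* = 0.42×34.6/0.58 = 25.06 min.

25.06 min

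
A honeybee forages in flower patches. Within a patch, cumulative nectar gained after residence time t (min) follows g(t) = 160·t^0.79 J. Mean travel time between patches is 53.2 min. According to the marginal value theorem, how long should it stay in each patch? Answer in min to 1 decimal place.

200.1 min

Optimal t* satisfies g'(t*) = g(t*)/(T + t*).
g'(t) = 0.79·160·t^-0.21. Setting 0.79·160·t^-0.21 = 160·t^0.79/(53.2+t) gives 0.79(53.2+t) = t, so 0.21·t = 0.79×53.2.
t* = 0.79×53.2/0.21 = 200.1 min.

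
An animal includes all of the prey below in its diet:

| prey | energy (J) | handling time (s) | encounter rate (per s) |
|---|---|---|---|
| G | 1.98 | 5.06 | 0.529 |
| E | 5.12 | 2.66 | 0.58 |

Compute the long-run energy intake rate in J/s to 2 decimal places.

R = Σλ_iE_i / (1 + Σλ_ih_i)
Numerator: 0.529×1.98 + 0.58×5.12 = 4.017
Denominator: 1 + 0.529×5.06 + 0.58×2.66 = 5.22
R = 4.017/5.22 = 0.7696 J/s

0.77 J/s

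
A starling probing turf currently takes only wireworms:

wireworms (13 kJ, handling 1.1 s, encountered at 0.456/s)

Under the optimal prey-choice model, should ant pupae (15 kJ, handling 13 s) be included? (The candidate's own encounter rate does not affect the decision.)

Current rate: (0.456×13)/(1 + 0.456×1.1) = 3.948 kJ/s.
Profitability of ant pupae: 15/13 = 1.154 kJ/s.
Since 1.154 < R, time spent handling ant pupae is better spent searching.

No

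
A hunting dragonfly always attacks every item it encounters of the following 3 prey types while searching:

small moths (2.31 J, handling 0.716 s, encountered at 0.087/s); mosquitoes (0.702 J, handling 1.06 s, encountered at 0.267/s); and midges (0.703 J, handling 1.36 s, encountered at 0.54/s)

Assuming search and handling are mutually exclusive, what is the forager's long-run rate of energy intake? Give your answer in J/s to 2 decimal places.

R = Σλ_iE_i / (1 + Σλ_ih_i)
Numerator: 0.087×2.31 + 0.267×0.702 + 0.54×0.703 = 0.768
Denominator: 1 + 0.087×0.716 + 0.267×1.06 + 0.54×1.36 = 2.08
R = 0.768/2.08 = 0.3693 J/s

0.37 J/s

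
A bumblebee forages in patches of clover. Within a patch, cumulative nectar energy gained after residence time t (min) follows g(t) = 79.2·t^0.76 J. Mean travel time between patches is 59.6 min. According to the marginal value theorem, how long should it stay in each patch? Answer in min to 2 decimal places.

188.73 min

Optimal t* satisfies g'(t*) = g(t*)/(T + t*).
g'(t) = 0.76·79.2·t^-0.24. Setting 0.76·79.2·t^-0.24 = 79.2·t^0.76/(59.6+t) gives 0.76(59.6+t) = t, so 0.24·t = 0.76×59.6.
t* = 0.76×59.6/0.24 = 188.7 min.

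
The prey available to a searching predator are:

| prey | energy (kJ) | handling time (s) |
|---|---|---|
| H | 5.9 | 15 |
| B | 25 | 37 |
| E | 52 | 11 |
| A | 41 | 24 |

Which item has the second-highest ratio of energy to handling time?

In descending order of E/h:
E: 52/11 = 4.73 kJ/s
A: 41/24 = 1.71 kJ/s
B: 25/37 = 0.676 kJ/s
H: 5.9/15 = 0.393 kJ/s

A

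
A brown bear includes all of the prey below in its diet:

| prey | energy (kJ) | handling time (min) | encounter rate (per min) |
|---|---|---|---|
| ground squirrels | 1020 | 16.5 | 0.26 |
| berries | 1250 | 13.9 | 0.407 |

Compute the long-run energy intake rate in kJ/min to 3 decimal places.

R = (0.26×1020 + 0.407×1250) / (1 + 0.26×16.5 + 0.407×13.9) = 773.9/10.95 = 70.7 kJ/min.

70.698 kJ/min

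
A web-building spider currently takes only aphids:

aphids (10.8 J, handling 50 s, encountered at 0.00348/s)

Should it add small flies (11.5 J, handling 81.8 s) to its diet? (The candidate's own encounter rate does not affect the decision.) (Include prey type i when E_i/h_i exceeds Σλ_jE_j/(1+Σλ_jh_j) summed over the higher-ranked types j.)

Yes

On aphids alone, R = ΣλE/(1+Σλh) = 0.03758/1.174 = 0.03201 J/s.
small flies: E/h = 11.5/81.8 = 0.1406 J/s.
0.1406 > 0.03201, so adding small flies raises the average — include it.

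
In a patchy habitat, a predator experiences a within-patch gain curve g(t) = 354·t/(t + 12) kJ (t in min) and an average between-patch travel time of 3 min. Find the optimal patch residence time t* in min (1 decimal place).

Optimal t* satisfies g'(t*) = g(t*)/(T + t*).
g'(t) = 354·12/(t + 12)². Setting 354·12/(t+12)² = 354t/[(t+12)(3+t)] gives 12(3+t) = t(t+12), so t² = 12×3 = 36.
t* = √36 = 6 min.

6.0 min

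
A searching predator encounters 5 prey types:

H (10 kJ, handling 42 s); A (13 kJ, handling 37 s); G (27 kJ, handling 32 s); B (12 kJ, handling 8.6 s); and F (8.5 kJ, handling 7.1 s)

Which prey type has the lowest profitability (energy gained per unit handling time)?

H

Profitability E/h (kJ/s): H = 10/42 = 0.238, A = 13/37 = 0.351, G = 27/32 = 0.844, B = 12/8.6 = 1.4, F = 8.5/7.1 = 1.2.
Ranked: B > F > G > A > H.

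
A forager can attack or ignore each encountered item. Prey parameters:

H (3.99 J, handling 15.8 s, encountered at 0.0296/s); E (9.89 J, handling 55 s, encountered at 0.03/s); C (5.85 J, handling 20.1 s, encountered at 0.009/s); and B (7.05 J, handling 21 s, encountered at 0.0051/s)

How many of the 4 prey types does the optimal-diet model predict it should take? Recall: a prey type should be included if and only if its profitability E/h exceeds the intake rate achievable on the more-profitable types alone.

Rank by E/h (J/s): B 0.336, C 0.291, H 0.253, E 0.18. Include each in turn until the next type's E/h falls below the running intake rate.
Rate on top 1: 0.03248. C: 0.291 > 0.03248 → include.
Rate on top 2: 0.06879. H: 0.253 > 0.06879 → include.
Rate on top 3: 0.1177. E: 0.18 > 0.1177 → include.
Optimal diet: B, C, H, E — 4 of 4 types.

4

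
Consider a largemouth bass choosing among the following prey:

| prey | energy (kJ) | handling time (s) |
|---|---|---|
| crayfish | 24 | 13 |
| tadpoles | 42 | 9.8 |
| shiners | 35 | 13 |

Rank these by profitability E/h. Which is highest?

tadpoles

In descending order of E/h:
tadpoles: 42/9.8 = 4.29 kJ/s
shiners: 35/13 = 2.69 kJ/s
crayfish: 24/13 = 1.85 kJ/s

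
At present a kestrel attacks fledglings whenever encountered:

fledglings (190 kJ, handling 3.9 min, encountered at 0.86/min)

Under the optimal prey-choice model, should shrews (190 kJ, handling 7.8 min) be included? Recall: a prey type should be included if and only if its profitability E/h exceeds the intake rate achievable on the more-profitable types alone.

No

On fledglings alone, R = ΣλE/(1+Σλh) = 163.4/4.354 = 37.53 kJ/min.
shrews: E/h = 190/7.8 = 24.36 kJ/min.
24.36 < 37.53, so adding shrews would lower the average — exclude it.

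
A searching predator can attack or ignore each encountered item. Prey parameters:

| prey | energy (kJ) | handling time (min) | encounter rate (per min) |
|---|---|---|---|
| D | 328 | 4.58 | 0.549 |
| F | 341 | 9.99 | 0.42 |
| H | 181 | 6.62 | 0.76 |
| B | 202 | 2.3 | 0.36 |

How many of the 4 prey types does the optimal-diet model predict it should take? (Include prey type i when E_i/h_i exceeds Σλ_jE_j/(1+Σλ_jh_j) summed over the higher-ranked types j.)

2

Rank by E/h (kJ/min): B 87.8, D 71.6, F 34.1, H 27.3. Include each in turn until the next type's E/h falls below the running intake rate.
Rate on top 1: 39.78. D: 71.6 > 39.78 → include.
Rate on top 2: 58.21. F: 34.1 < 58.21 → exclude; stop.
Optimal diet: B, D — 2 of 4 types.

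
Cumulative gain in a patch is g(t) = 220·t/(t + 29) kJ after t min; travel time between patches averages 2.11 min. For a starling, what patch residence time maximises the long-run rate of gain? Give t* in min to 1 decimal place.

Maximise g(t)/(T+t): set derivative to zero → g'(t)(T+t) = g(t).
g'(t) = 220·29/(t + 29)². Setting 220·29/(t+29)² = 220t/[(t+29)(2.11+t)] gives 29(2.11+t) = t(t+29), so t² = 29×2.11 = 61.19.
t* = √61.19 = 7.822 min.

7.8 min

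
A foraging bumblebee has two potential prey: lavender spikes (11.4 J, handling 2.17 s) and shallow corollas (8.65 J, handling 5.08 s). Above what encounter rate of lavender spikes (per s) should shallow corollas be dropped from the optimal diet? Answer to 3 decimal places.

0.221 per s

Drop shallow corollas once their profitability E₂/h₂ falls below the rate achievable on lavender spikes alone: E₂/h₂ = λE₁/(1 + λh₁).
Solve for λ: λE₁h₂ = E₂(1 + λh₁) → λ(E₁h₂ − E₂h₁) = E₂ → λ = E₂/(E₁h₂ − E₂h₁).
λ = 8.65/(11.4×5.08 − 8.65×2.17) = 8.65/39.14 = 0.221 per s.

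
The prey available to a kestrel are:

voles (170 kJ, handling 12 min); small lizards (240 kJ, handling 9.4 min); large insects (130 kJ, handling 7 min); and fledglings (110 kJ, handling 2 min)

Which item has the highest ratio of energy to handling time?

fledglings

Profitability E/h (kJ/min): voles = 170/12 = 14.2, small lizards = 240/9.4 = 25.5, large insects = 130/7 = 18.6, fledglings = 110/2 = 55.
Ranked: fledglings > small lizards > large insects > voles.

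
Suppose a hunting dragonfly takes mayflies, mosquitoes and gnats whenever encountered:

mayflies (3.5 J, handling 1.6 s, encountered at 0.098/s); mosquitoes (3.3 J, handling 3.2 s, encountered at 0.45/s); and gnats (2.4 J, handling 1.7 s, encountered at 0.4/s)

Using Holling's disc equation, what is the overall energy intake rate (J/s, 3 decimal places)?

Energy encountered per unit search time: 0.098×3.5 + 0.45×3.3 + 0.4×2.4 = 2.788 J/s.
Handling time per unit search time: 0.098×1.6 + 0.45×3.2 + 0.4×1.7 = 2.277.
Rate = 2.788/(1 + 2.277) = 0.8508 J/s.

0.851 J/s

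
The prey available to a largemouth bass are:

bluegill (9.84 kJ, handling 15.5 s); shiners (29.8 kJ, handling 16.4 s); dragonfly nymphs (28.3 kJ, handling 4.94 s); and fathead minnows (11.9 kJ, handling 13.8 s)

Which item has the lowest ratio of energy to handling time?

bluegill

In descending order of E/h:
dragonfly nymphs: 28.3/4.94 = 5.73 kJ/s
shiners: 29.8/16.4 = 1.82 kJ/s
fathead minnows: 11.9/13.8 = 0.862 kJ/s
bluegill: 9.84/15.5 = 0.635 kJ/s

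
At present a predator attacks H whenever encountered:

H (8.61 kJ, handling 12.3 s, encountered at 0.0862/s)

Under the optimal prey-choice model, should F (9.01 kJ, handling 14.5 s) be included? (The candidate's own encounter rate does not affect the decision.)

Current rate: (0.0862×8.61)/(1 + 0.0862×12.3) = 0.3602 kJ/s.
F: E/h = 9.01/14.5 = 0.6214 kJ/s.
0.6214 > 0.3602, so adding F raises the average — include it.

Yes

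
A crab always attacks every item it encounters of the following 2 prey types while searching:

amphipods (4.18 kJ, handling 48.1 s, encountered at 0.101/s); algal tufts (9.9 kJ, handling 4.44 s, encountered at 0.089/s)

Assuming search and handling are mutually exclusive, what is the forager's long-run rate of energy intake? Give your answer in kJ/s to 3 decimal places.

R = Σλ_iE_i / (1 + Σλ_ih_i)
Numerator: 0.101×4.18 + 0.089×9.9 = 1.303
Denominator: 1 + 0.101×48.1 + 0.089×4.44 = 6.253
R = 1.303/6.253 = 0.2084 kJ/s

0.208 kJ/s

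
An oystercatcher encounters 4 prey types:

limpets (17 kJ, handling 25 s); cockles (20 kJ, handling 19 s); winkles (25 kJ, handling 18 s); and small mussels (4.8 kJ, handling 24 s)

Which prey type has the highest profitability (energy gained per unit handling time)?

In descending order of E/h:
winkles: 25/18 = 1.39 kJ/s
cockles: 20/19 = 1.05 kJ/s
limpets: 17/25 = 0.68 kJ/s
small mussels: 4.8/24 = 0.2 kJ/s

winkles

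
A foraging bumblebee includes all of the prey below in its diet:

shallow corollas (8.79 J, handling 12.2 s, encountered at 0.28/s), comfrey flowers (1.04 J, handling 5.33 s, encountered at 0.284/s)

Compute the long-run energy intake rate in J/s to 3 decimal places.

R = (0.28×8.79 + 0.284×1.04) / (1 + 0.28×12.2 + 0.284×5.33) = 2.757/5.93 = 0.4649 J/s.

0.465 J/s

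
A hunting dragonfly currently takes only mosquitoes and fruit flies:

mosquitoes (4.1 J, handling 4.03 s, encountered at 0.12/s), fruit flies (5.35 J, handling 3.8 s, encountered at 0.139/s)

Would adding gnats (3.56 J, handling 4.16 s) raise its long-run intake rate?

Yes

Intake rate on the current diet: R = (0.12×4.1 + 0.139×5.35) / (1 + 0.12×4.03 + 0.139×3.8) = 1.236/2.012 = 0.6142 J/s.
gnats: E/h = 3.56/4.16 = 0.8558 J/s.
Since 0.8558 > R, including gnats increases the long-run rate.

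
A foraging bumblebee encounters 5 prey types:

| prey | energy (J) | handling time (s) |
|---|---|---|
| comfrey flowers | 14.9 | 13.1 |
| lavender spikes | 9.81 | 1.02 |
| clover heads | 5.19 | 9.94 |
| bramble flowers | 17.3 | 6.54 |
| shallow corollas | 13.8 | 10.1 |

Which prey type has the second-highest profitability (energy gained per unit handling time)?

bramble flowers

Profitability E/h (J/s): comfrey flowers = 14.9/13.1 = 1.14, lavender spikes = 9.81/1.02 = 9.62, clover heads = 5.19/9.94 = 0.522, bramble flowers = 17.3/6.54 = 2.65, shallow corollas = 13.8/10.1 = 1.37.
Ranked: lavender spikes > bramble flowers > shallow corollas > comfrey flowers > clover heads.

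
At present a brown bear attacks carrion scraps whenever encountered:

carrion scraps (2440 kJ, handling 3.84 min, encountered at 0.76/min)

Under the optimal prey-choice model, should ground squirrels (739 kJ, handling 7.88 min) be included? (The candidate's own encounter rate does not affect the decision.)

On carrion scraps alone, R = ΣλE/(1+Σλh) = 1854/3.918 = 473.3 kJ/min.
ground squirrels: E/h = 739/7.88 = 93.78 kJ/min.
Since 93.78 < R, time spent handling ground squirrels is better spent searching.

No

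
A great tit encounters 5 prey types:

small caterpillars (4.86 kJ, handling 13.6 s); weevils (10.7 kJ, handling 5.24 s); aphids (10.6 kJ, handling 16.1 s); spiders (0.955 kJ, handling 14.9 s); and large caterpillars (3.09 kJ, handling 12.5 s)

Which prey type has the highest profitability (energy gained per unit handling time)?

In descending order of E/h:
weevils: 10.7/5.24 = 2.04 kJ/s
aphids: 10.6/16.1 = 0.658 kJ/s
small caterpillars: 4.86/13.6 = 0.357 kJ/s
large caterpillars: 3.09/12.5 = 0.247 kJ/s
spiders: 0.955/14.9 = 0.0641 kJ/s

weevils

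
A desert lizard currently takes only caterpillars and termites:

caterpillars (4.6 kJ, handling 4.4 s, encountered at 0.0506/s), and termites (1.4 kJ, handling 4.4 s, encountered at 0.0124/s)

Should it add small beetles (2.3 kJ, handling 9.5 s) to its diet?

On caterpillars and termites alone, R = ΣλE/(1+Σλh) = 0.2501/1.277 = 0.1958 kJ/s.
small beetles: E/h = 2.3/9.5 = 0.2421 kJ/s.
0.2421 > 0.1958, so adding small beetles raises the average — include it.

Yes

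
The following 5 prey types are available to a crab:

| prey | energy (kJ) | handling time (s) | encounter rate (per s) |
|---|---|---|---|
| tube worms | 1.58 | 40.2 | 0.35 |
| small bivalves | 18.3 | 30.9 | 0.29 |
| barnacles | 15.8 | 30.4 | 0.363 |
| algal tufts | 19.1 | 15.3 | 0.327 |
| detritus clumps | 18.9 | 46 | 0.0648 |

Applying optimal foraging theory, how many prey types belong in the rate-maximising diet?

1

Rank by E/h (kJ/s): algal tufts 1.25, small bivalves 0.592, barnacles 0.52, detritus clumps 0.411, tube worms 0.0393. Include each in turn until the next type's E/h falls below the running intake rate.
Rate on top 1: 1.04. small bivalves: 0.592 < 1.04 → exclude; stop.
Optimal diet: algal tufts — 1 of 5 types.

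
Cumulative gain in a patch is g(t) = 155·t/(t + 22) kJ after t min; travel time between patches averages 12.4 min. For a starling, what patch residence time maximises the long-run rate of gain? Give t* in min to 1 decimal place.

16.5 min

Optimal t* satisfies g'(t*) = g(t*)/(T + t*).
g'(t) = 155·22/(t + 22)². Setting 155·22/(t+22)² = 155t/[(t+22)(12.4+t)] gives 22(12.4+t) = t(t+22), so t² = 22×12.4 = 272.8.
t* = √272.8 = 16.52 min.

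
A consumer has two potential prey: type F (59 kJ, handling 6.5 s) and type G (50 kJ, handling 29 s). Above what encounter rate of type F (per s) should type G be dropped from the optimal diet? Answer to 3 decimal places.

0.036 per s

The zero-one rule: include type G iff E₂/h₂ > λE₁/(1+λh₁). Equality gives the switch point.
λE₁h₂ = E₂ + λE₂h₁ ⇒ λ = E₂/(E₁h₂ − E₂h₁) = 50/(1711 − 325) = 0.03608 per s.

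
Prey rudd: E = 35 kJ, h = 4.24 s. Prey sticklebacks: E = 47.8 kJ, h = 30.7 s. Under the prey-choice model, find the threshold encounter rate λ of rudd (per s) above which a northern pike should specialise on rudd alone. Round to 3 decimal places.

At the threshold, the rate on rudd alone equals the profitability of sticklebacks: λ·35/(1 + λ·4.24) = 47.8/30.7 = 1.557.
Rearranging, λ(35 − 1.557×4.24) = 1.557, so λ = 1.557/28.4 = 0.05483 per s.

0.055 per s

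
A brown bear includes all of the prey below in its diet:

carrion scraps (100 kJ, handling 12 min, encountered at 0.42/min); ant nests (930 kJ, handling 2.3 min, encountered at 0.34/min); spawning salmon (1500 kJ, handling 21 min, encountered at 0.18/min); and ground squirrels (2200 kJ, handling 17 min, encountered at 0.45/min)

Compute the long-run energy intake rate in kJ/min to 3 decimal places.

88.659 kJ/min

R = Σλ_iE_i / (1 + Σλ_ih_i)
Numerator: 0.42×100 + 0.34×930 + 0.18×1500 + 0.45×2200 = 1618
Denominator: 1 + 0.42×12 + 0.34×2.3 + 0.18×21 + 0.45×17 = 18.25
R = 1618/18.25 = 88.66 kJ/min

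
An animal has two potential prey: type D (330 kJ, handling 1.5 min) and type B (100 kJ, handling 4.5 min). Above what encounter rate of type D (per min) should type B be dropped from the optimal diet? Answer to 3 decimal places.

0.075 per min

The zero-one rule: include type B iff E₂/h₂ > λE₁/(1+λh₁). Equality gives the switch point.
λE₁h₂ = E₂ + λE₂h₁ ⇒ λ = E₂/(E₁h₂ − E₂h₁) = 100/(1485 − 150) = 0.07491 per min.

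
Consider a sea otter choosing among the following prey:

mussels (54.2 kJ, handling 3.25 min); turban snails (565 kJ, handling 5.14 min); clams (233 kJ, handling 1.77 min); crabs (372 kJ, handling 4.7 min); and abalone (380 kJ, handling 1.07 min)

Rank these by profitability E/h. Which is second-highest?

clams

Profitability E/h (kJ/min): mussels = 54.2/3.25 = 16.7, turban snails = 565/5.14 = 110, clams = 233/1.77 = 132, crabs = 372/4.7 = 79.1, abalone = 380/1.07 = 355.
Ranked: abalone > clams > turban snails > crabs > mussels.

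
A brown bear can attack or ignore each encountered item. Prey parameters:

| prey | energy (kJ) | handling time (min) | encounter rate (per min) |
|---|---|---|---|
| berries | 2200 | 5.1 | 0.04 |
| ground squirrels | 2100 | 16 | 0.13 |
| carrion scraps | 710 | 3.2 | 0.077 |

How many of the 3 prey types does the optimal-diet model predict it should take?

E/h in descending order: berries 431, carrion scraps 222, ground squirrels 131 kJ/min. The optimal diet is the largest prefix of this list for which every included type satisfies E_i/h_i > R on the types above it.
Rate on top 1: 73.09. carrion scraps: 222 > 73.09 → include.
Rate on top 2: 98.37. ground squirrels: 131 > 98.37 → include.
Optimal diet: berries, carrion scraps, ground squirrels — 3 of 3 types.

3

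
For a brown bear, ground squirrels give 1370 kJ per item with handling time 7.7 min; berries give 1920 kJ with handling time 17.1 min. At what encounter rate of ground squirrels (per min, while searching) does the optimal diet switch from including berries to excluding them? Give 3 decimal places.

The zero-one rule: include berries iff E₂/h₂ > λE₁/(1+λh₁). Equality gives the switch point.
λE₁h₂ = E₂ + λE₂h₁ ⇒ λ = E₂/(E₁h₂ − E₂h₁) = 1920/(2.343e+04 − 1.478e+04) = 0.2221 per min.

0.222 per min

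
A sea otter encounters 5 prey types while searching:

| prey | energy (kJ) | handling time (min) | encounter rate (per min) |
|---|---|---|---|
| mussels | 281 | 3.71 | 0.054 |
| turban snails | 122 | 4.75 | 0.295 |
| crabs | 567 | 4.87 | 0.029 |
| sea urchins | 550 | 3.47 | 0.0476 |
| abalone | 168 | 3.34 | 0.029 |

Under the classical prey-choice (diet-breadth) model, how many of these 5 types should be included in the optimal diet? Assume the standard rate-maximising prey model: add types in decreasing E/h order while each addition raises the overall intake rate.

4

Rank by E/h (kJ/min): sea urchins 159, crabs 116, mussels 75.7, abalone 50.3, turban snails 25.7. Include each in turn until the next type's E/h falls below the running intake rate.
Rate on top 1: 22.47. crabs: 116 > 22.47 → include.
Rate on top 2: 32.63. mussels: 75.7 > 32.63 → include.
Rate on top 3: 38.36. abalone: 50.3 > 38.36 → include.
Rate on top 4: 39.08. turban snails: 25.7 < 39.08 → exclude; stop.
Optimal diet: sea urchins, crabs, mussels, abalone — 4 of 5 types.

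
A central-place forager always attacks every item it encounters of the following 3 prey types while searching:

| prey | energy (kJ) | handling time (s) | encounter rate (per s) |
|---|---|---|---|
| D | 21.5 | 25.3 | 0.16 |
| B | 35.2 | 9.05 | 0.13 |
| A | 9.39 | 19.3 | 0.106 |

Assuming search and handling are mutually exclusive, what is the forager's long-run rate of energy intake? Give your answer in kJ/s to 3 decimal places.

Energy encountered per unit search time: 0.16×21.5 + 0.13×35.2 + 0.106×9.39 = 9.011 kJ/s.
Handling time per unit search time: 0.16×25.3 + 0.13×9.05 + 0.106×19.3 = 7.27.
Rate = 9.011/(1 + 7.27) = 1.09 kJ/s.

1.090 kJ/s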